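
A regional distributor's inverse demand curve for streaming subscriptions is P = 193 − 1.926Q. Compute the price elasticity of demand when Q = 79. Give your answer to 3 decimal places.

-0.268

At Q = 79, P = 193 − 1.926(79) = 40.85.
dP/dQ = −1.926, so dQ/dP = 1/(−1.926) = -0.519.
ε = (dQ/dP)(P/Q) = (-0.519)(40.85/79).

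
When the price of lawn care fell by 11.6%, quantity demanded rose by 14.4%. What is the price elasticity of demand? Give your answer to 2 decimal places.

-1.24

ε = %ΔQ / %ΔP = (14.4)/(-11.6) = -1.241.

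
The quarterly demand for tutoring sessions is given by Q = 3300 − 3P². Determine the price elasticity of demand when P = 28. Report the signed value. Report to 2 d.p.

-4.96

At P = 28, Q = 948.
dQ/dP = −6P = -168.
ε = (dQ/dP)(P/Q) = (-168)(28/948).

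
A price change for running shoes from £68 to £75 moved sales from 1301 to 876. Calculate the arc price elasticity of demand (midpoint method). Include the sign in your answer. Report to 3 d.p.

ΔQ = 876 − 1301 = -425; ΔP = 75 − 68 = 7.
Midpoints: P̄ = 71.50, Q̄ = 1088.5.
ε = (ΔQ/ΔP)(P̄/Q̄) = (-425/7)(71.50/1088.5).

-3.988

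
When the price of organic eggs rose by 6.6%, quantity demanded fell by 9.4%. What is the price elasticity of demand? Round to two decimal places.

-1.42

ε = %ΔQ / %ΔP = (-9.4)/(6.6) = -1.424.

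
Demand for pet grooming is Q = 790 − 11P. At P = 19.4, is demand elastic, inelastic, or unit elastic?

inelastic

Q = 576.600, dQ/dP = -11.
ε = (dQ/dP)(P/Q) ≈ -0.370.
|ε| = 0.37 < 1.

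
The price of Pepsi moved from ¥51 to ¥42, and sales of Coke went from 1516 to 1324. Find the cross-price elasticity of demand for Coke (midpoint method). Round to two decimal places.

ΔQ_x = 1324 − 1516 = -192; ΔP_y = 42 − 51 = -9.
Midpoints: P̄_y = 46.50, Q̄_x = 1420.0.
ε_xy = (ΔQ_x/ΔP_y)(P̄_y/Q̄_x) = (-192/-9)(46.50/1420.0).
ε_xy > 0, so the goods are substitutes.

0.70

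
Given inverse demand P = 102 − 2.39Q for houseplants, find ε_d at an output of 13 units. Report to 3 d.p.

At Q = 13, P = 102 − 2.39(13) = 70.93.
dP/dQ = −2.39, so dQ/dP = 1/(−2.39) = -0.418.
ε = (dQ/dP)(P/Q) = (-0.418)(70.93/13).

-2.283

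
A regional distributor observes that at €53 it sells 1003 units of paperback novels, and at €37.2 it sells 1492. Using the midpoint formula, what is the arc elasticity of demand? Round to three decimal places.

-1.119

ΔQ = 1492 − 1003 = 489; ΔP = 37.2 − 53 = -15.8.
Midpoints: P̄ = 45.10, Q̄ = 1247.5.
ε = (ΔQ/ΔP)(P̄/Q̄) = (489/-15.8)(45.10/1247.5).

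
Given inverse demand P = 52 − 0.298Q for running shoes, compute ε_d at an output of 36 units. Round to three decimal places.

-3.847

At Q = 36, P = 52 − 0.298(36) = 41.27.
dP/dQ = −0.298, so dQ/dP = 1/(−0.298) = -3.356.
ε = (dQ/dP)(P/Q) = (-3.356)(41.27/36).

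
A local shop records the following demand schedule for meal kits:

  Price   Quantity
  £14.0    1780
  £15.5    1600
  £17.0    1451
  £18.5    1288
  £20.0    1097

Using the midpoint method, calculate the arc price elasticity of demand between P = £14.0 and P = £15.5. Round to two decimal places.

At P = 14.0, Q = 1780; at P = 15.5, Q = 1600.
ΔQ = -180, ΔP = 1.5. Midpoints: P̄ = 14.75, Q̄ = 1690.0.
ε = (ΔQ/ΔP)(P̄/Q̄) = (-180/1.5)(14.75/1690.0).

-1.05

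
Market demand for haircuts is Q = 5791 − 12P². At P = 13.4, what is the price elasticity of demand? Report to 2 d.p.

-1.19

At P = 13.4, Q = 3636.280.
dQ/dP = −24P = -321.600.
ε = (dQ/dP)(P/Q) = (-321.600)(13.4/3636.280).
|ε| > 1, so demand is elastic at this price.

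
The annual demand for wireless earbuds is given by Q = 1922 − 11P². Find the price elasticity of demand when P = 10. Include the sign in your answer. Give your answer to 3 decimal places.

At P = 10, Q = 822.
dQ/dP = −22P = -220.
ε = (dQ/dP)(P/Q) = (-220)(10/822).

-2.676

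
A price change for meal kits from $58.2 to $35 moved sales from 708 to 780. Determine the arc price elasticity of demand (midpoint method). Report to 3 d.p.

ΔQ = 780 − 708 = 72; ΔP = 35 − 58.2 = -23.2.
Midpoints: P̄ = 46.60, Q̄ = 744.0.
ε = (ΔQ/ΔP)(P̄/Q̄) = (72/-23.2)(46.60/744.0).

-0.194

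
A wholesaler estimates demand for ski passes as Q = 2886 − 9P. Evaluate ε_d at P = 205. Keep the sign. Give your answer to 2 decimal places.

-1.77

At P = 205, Q = 1041.
dQ/dP = −9.
ε = (dQ/dP)(P/Q) = (-9)(205/1041).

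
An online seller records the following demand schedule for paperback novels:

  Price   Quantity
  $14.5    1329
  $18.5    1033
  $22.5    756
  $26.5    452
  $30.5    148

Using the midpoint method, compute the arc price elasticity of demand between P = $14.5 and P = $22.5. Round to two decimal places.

At P = 14.5, Q = 1329; at P = 22.5, Q = 756.
ΔQ = -573, ΔP = 8.0. Midpoints: P̄ = 18.50, Q̄ = 1042.5.
ε = (ΔQ/ΔP)(P̄/Q̄) = (-573/8.0)(18.50/1042.5).

-1.27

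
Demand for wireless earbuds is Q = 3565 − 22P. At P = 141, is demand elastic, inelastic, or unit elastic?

Q = 463, dQ/dP = -22.
ε = (dQ/dP)(P/Q) ≈ -6.700.
|ε| = 6.70 > 1.

elastic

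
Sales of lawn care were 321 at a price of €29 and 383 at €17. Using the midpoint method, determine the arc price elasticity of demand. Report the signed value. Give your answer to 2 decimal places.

-0.34

ΔQ = 383 − 321 = 62; ΔP = 17 − 29 = -12.
Midpoints: P̄ = 23.00, Q̄ = 352.0.
ε = (ΔQ/ΔP)(P̄/Q̄) = (62/-12)(23.00/352.0).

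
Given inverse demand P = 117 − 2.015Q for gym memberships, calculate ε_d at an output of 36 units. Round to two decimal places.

-0.61

At Q = 36, P = 117 − 2.015(36) = 44.46.
dP/dQ = −2.015, so dQ/dP = 1/(−2.015) = -0.496.
ε = (dQ/dP)(P/Q) = (-0.496)(44.46/36).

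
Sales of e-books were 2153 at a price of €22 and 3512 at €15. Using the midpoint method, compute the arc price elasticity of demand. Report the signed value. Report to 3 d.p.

ΔQ = 3512 − 2153 = 1359; ΔP = 15 − 22 = -7.
Midpoints: P̄ = 18.50, Q̄ = 2832.5.
ε = (ΔQ/ΔP)(P̄/Q̄) = (1359/-7)(18.50/2832.5).

-1.268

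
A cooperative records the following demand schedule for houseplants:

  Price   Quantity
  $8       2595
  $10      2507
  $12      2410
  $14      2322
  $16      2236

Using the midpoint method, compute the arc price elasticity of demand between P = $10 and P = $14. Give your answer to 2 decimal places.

At P = 10, Q = 2507; at P = 14, Q = 2322.
ΔQ = -185, ΔP = 4. Midpoints: P̄ = 12.00, Q̄ = 2414.5.
ε = (ΔQ/ΔP)(P̄/Q̄) = (-185/4)(12.00/2414.5).

-0.23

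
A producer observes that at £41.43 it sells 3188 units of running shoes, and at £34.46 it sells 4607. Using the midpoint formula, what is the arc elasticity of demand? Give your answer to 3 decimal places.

-1.982

ΔQ = 4607 − 3188 = 1419; ΔP = 34.46 − 41.43 = -6.97.
Midpoints: P̄ = 37.95, Q̄ = 3897.5.
ε = (ΔQ/ΔP)(P̄/Q̄) = (1419/-6.97)(37.95/3897.5).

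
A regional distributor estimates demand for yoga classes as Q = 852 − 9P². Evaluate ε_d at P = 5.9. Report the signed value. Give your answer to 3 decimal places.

At P = 5.9, Q = 538.710.
dQ/dP = −18P = -106.200.
ε = (dQ/dP)(P/Q) = (-106.200)(5.9/538.710).
|ε| > 1, so demand is elastic at this price.

-1.163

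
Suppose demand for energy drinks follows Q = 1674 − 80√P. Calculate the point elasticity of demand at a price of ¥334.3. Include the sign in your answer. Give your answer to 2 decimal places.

-3.46

At P = 334.3, Q = 211.290.
dQ/dP = −80/(2√P) = -2.188.
ε = (dQ/dP)(P/Q) = (-2.188)(334.3/211.290).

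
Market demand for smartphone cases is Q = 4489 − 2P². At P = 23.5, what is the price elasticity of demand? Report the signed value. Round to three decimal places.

At P = 23.5, Q = 3384.500.
dQ/dP = −4P = -94.
ε = (dQ/dP)(P/Q) = (-94)(23.5/3384.500).

-0.653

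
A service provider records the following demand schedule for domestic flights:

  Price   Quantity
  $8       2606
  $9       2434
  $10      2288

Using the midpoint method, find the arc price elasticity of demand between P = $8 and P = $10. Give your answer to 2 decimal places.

-0.58

At P = 8, Q = 2606; at P = 10, Q = 2288.
ΔQ = -318, ΔP = 2. Midpoints: P̄ = 9.00, Q̄ = 2447.0.
ε = (ΔQ/ΔP)(P̄/Q̄) = (-318/2)(9.00/2447.0).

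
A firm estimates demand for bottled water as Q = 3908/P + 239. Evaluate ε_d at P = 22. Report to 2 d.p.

At P = 22, Q = 416.636.
dQ/dP = −3908/P² = -8.074.
ε = (dQ/dP)(P/Q) = (-8.074)(22/416.636).

-0.43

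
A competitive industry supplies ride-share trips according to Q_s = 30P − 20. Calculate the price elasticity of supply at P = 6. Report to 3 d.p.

1.125

At P = 6, Q_s = 160.
dQ_s/dP = 30.
ε_s = (dQ_s/dP)(P/Q_s) = (30)(6/160).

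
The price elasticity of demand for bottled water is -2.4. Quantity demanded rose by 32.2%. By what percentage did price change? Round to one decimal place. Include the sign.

%ΔP ≈ %ΔQ / ε = (32.2%)/(-2.4) = -13.42%.

-13.4%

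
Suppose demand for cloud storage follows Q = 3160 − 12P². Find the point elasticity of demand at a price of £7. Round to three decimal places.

At P = 7, Q = 2572.
dQ/dP = −24P = -168.
ε = (dQ/dP)(P/Q) = (-168)(7/2572).

-0.457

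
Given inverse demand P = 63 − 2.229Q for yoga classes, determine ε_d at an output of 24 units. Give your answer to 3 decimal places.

-0.178

At Q = 24, P = 63 − 2.229(24) = 9.50.
dP/dQ = −2.229, so dQ/dP = 1/(−2.229) = -0.449.
ε = (dQ/dP)(P/Q) = (-0.449)(9.50/24).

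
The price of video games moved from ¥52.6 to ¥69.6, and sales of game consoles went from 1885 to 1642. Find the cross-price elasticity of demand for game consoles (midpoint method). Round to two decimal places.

-0.50

ΔQ_x = 1642 − 1885 = -243; ΔP_y = 69.6 − 52.6 = 17.0.
Midpoints: P̄_y = 61.10, Q̄_x = 1763.5.
ε_xy = (ΔQ_x/ΔP_y)(P̄_y/Q̄_x) = (-243/17.0)(61.10/1763.5).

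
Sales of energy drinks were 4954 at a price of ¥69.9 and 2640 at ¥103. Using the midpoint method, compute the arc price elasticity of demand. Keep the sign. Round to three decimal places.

-1.592

ΔQ = 2640 − 4954 = -2314; ΔP = 103 − 69.9 = 33.1.
Midpoints: P̄ = 86.45, Q̄ = 3797.0.
ε = (ΔQ/ΔP)(P̄/Q̄) = (-2314/33.1)(86.45/3797.0).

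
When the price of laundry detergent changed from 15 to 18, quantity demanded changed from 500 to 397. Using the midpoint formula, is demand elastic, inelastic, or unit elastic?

elastic

Arc ε ≈ -1.263.
|ε| = 1.26 > 1.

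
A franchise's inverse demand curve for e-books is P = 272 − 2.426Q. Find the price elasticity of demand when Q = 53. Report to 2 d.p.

At Q = 53, P = 272 − 2.426(53) = 143.42.
dP/dQ = −2.426, so dQ/dP = 1/(−2.426) = -0.412.
ε = (dQ/dP)(P/Q) = (-0.412)(143.42/53).

-1.12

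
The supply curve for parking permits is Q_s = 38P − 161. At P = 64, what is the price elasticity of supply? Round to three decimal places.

1.071

At P = 64, Q_s = 2271.
dQ_s/dP = 38.
ε_s = (dQ_s/dP)(P/Q_s) = (38)(64/2271).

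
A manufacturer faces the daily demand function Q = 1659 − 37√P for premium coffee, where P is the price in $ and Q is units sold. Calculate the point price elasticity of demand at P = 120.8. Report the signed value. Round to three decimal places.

At P = 120.8, Q = 1252.337.
dQ/dP = −37/(2√P) = -1.683.
ε = (dQ/dP)(P/Q) = (-1.683)(120.8/1252.337).
|ε| < 1, so demand is inelastic at this price.

-0.162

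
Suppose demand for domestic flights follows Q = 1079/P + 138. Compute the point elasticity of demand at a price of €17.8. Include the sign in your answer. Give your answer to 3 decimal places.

At P = 17.8, Q = 198.618.
dQ/dP = −1079/P² = -3.406.
ε = (dQ/dP)(P/Q) = (-3.406)(17.8/198.618).

-0.305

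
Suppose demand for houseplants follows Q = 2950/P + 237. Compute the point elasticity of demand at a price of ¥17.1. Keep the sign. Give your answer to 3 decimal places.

-0.421

At P = 17.1, Q = 409.515.
dQ/dP = −2950/P² = -10.089.
ε = (dQ/dP)(P/Q) = (-10.089)(17.1/409.515).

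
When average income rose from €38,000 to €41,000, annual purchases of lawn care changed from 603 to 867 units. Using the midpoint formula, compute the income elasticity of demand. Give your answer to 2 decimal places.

4.73

ΔQ = 264, ΔI = 3000. Midpoints: Ī = 39,500, Q̄ = 735.0.
ε_I = (ΔQ/ΔI)(Ī/Q̄) = (264/3000)(39500/735.0).
ε_I > 0, so the good is normal.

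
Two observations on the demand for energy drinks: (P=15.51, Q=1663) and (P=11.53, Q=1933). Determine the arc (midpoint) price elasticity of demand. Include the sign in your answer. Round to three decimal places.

-0.510

ΔQ = 1933 − 1663 = 270; ΔP = 11.53 − 15.51 = -3.98.
Midpoints: P̄ = 13.52, Q̄ = 1798.0.
ε = (ΔQ/ΔP)(P̄/Q̄) = (270/-3.98)(13.52/1798.0).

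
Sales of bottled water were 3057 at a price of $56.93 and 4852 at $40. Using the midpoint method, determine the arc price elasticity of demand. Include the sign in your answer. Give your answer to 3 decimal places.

ΔQ = 4852 − 3057 = 1795; ΔP = 40 − 56.93 = -16.93.
Midpoints: P̄ = 48.47, Q̄ = 3954.5.
ε = (ΔQ/ΔP)(P̄/Q̄) = (1795/-16.93)(48.47/3954.5).

-1.299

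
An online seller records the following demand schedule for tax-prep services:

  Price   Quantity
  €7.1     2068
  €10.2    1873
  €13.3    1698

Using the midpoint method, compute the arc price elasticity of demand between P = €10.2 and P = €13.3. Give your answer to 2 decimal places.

At P = 10.2, Q = 1873; at P = 13.3, Q = 1698.
ΔQ = -175, ΔP = 3.1. Midpoints: P̄ = 11.75, Q̄ = 1785.5.
ε = (ΔQ/ΔP)(P̄/Q̄) = (-175/3.1)(11.75/1785.5).

-0.37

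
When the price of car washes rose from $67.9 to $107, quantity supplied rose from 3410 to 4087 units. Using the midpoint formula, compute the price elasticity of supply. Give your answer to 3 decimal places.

ΔQ = 4087 − 3410 = 677; ΔP = 107 − 67.9 = 39.1.
Midpoints: P̄ = 87.45, Q̄ = 3748.5.
ε_s = (ΔQ/ΔP)(P̄/Q̄) = (677/39.1)(87.45/3748.5).

0.404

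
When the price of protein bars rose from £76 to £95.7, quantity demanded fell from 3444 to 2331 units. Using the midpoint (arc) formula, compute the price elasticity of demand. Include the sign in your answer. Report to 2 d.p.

-1.68

ΔQ = 2331 − 3444 = -1113; ΔP = 95.7 − 76 = 19.7.
Midpoints: P̄ = 85.85, Q̄ = 2887.5.
ε = (ΔQ/ΔP)(P̄/Q̄) = (-1113/19.7)(85.85/2887.5).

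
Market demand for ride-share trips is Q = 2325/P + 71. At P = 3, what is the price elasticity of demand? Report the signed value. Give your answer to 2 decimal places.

-0.92

At P = 3, Q = 846.
dQ/dP = −2325/P² = -258.333.
ε = (dQ/dP)(P/Q) = (-258.333)(3/846).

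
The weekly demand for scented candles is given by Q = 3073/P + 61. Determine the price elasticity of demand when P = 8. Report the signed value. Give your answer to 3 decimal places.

-0.863

At P = 8, Q = 445.125.
dQ/dP = −3073/P² = -48.016.
ε = (dQ/dP)(P/Q) = (-48.016)(8/445.125).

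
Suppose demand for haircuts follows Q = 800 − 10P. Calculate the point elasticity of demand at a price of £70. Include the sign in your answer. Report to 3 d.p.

At P = 70, Q = 100.
dQ/dP = −10.
ε = (dQ/dP)(P/Q) = (-10)(70/100).

-7.000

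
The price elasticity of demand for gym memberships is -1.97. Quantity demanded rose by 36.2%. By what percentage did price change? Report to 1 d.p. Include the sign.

-18.4%

%ΔP ≈ %ΔQ / ε = (36.2%)/(-1.97) = -18.38%.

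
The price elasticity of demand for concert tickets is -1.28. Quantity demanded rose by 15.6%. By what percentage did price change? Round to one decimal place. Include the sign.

-12.2%

%ΔP ≈ %ΔQ / ε = (15.6%)/(-1.28) = -12.19%.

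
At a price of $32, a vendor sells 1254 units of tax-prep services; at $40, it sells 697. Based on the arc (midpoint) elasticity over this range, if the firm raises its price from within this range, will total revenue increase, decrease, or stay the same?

decrease

Arc ε = (-557/8)(36.00/975.5) ≈ -2.569.
|ε| = 2.57 > 1, so demand is elastic. A price rise therefore reduces total revenue.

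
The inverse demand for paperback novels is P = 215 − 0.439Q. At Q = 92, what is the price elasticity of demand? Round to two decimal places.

At Q = 92, P = 215 − 0.439(92) = 174.61.
dP/dQ = −0.439, so dQ/dP = 1/(−0.439) = -2.278.
ε = (dQ/dP)(P/Q) = (-2.278)(174.61/92).

-4.32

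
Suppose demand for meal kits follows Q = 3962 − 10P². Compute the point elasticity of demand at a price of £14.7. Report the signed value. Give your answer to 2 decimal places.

At P = 14.7, Q = 1801.100.
dQ/dP = −20P = -294.
ε = (dQ/dP)(P/Q) = (-294)(14.7/1801.100).

-2.40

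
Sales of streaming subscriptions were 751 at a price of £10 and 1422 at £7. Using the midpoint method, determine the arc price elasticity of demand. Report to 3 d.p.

-1.750

ΔQ = 1422 − 751 = 671; ΔP = 7 − 10 = -3.
Midpoints: P̄ = 8.50, Q̄ = 1086.5.
ε = (ΔQ/ΔP)(P̄/Q̄) = (671/-3)(8.50/1086.5).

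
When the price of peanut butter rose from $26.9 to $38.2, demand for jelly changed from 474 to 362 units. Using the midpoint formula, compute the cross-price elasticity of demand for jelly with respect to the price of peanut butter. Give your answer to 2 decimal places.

-0.77

ΔQ_x = 362 − 474 = -112; ΔP_y = 38.2 − 26.9 = 11.3.
Midpoints: P̄_y = 32.55, Q̄_x = 418.0.
ε_xy = (ΔQ_x/ΔP_y)(P̄_y/Q̄_x) = (-112/11.3)(32.55/418.0).
ε_xy < 0, so the goods are complements.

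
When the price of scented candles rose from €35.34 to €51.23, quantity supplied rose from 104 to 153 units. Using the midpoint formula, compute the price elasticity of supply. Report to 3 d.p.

ΔQ = 153 − 104 = 49; ΔP = 51.23 − 35.34 = 15.89.
Midpoints: P̄ = 43.28, Q̄ = 128.5.
ε_s = (ΔQ/ΔP)(P̄/Q̄) = (49/15.89)(43.28/128.5).

1.039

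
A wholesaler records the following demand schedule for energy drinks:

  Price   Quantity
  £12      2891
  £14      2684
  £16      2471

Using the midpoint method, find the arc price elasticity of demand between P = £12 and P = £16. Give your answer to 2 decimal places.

-0.55

At P = 12, Q = 2891; at P = 16, Q = 2471.
ΔQ = -420, ΔP = 4. Midpoints: P̄ = 14.00, Q̄ = 2681.0.
ε = (ΔQ/ΔP)(P̄/Q̄) = (-420/4)(14.00/2681.0).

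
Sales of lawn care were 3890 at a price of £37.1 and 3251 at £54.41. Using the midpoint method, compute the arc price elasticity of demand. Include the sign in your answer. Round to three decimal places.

ΔQ = 3251 − 3890 = -639; ΔP = 54.41 − 37.1 = 17.31.
Midpoints: P̄ = 45.75, Q̄ = 3570.5.
ε = (ΔQ/ΔP)(P̄/Q̄) = (-639/17.31)(45.75/3570.5).

-0.473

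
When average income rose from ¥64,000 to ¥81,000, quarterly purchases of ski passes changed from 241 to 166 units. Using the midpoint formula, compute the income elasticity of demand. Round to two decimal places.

-1.57

ΔQ = -75, ΔI = 17000. Midpoints: Ī = 72,500, Q̄ = 203.5.
ε_I = (ΔQ/ΔI)(Ī/Q̄) = (-75/17000)(72500/203.5).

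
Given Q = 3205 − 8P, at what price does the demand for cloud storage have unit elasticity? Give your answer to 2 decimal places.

200.31

For linear demand Q = a − bP, ε = −bP/(a − bP). |ε| = 1 when bP = a − bP, i.e. P = a/(2b).
P = 3205/(2·8) = 3205/16 = 200.3125.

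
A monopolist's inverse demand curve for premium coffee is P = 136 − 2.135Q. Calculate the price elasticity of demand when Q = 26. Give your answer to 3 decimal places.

-1.450

At Q = 26, P = 136 − 2.135(26) = 80.49.
dP/dQ = −2.135, so dQ/dP = 1/(−2.135) = -0.468.
ε = (dQ/dP)(P/Q) = (-0.468)(80.49/26).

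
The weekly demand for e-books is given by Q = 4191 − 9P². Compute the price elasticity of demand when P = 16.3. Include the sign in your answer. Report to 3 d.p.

-2.657

At P = 16.3, Q = 1799.790.
dQ/dP = −18P = -293.400.
ε = (dQ/dP)(P/Q) = (-293.400)(16.3/1799.790).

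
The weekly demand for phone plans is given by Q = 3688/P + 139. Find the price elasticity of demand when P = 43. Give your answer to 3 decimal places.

-0.382

At P = 43, Q = 224.767.
dQ/dP = −3688/P² = -1.995.
ε = (dQ/dP)(P/Q) = (-1.995)(43/224.767).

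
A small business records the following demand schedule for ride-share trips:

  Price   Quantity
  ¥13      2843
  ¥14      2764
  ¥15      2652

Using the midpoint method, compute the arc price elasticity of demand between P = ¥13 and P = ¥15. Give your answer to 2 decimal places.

At P = 13, Q = 2843; at P = 15, Q = 2652.
ΔQ = -191, ΔP = 2. Midpoints: P̄ = 14.00, Q̄ = 2747.5.
ε = (ΔQ/ΔP)(P̄/Q̄) = (-191/2)(14.00/2747.5).

-0.49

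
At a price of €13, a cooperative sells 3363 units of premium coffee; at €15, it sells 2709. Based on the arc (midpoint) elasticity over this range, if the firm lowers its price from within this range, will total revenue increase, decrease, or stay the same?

Arc ε = (-654/2)(14.00/3036.0) ≈ -1.508.
|ε| = 1.51 > 1, so demand is elastic. A price cut therefore raises total revenue.

increase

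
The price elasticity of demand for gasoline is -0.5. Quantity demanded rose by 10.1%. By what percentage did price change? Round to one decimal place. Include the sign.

-20.2%

%ΔP ≈ %ΔQ / ε = (10.1%)/(-0.5) = -20.20%.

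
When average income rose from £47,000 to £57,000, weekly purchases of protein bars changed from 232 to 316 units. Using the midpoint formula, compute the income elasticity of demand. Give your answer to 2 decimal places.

ΔQ = 84, ΔI = 10000. Midpoints: Ī = 52,000, Q̄ = 274.0.
ε_I = (ΔQ/ΔI)(Ī/Q̄) = (84/10000)(52000/274.0).
ε_I > 0, so the good is normal.

1.59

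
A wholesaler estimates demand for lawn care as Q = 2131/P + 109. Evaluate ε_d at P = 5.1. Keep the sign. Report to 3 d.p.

At P = 5.1, Q = 526.843.
dQ/dP = −2131/P² = -81.930.
ε = (dQ/dP)(P/Q) = (-81.930)(5.1/526.843).

-0.793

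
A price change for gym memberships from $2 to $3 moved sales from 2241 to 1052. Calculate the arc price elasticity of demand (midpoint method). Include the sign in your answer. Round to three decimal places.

-1.805

ΔQ = 1052 − 2241 = -1189; ΔP = 3 − 2 = 1.
Midpoints: P̄ = 2.50, Q̄ = 1646.5.
ε = (ΔQ/ΔP)(P̄/Q̄) = (-1189/1)(2.50/1646.5).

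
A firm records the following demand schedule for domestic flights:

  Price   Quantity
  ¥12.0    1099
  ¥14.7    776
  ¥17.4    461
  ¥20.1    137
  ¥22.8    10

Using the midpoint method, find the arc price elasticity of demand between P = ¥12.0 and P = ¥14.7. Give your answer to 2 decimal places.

-1.70

At P = 12.0, Q = 1099; at P = 14.7, Q = 776.
ΔQ = -323, ΔP = 2.7. Midpoints: P̄ = 13.35, Q̄ = 937.5.
ε = (ΔQ/ΔP)(P̄/Q̄) = (-323/2.7)(13.35/937.5).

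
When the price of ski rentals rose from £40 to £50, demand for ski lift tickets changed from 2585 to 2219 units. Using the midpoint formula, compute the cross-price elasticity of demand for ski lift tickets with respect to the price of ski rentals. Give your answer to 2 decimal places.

ΔQ_x = 2219 − 2585 = -366; ΔP_y = 50 − 40 = 10.
Midpoints: P̄_y = 45.00, Q̄_x = 2402.0.
ε_xy = (ΔQ_x/ΔP_y)(P̄_y/Q̄_x) = (-366/10)(45.00/2402.0).

-0.69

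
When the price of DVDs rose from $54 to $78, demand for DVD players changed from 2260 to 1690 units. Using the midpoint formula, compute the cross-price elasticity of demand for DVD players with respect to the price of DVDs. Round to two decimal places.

-0.79

ΔQ_x = 1690 − 2260 = -570; ΔP_y = 78 − 54 = 24.
Midpoints: P̄_y = 66.00, Q̄_x = 1975.0.
ε_xy = (ΔQ_x/ΔP_y)(P̄_y/Q̄_x) = (-570/24)(66.00/1975.0).
ε_xy < 0, so the goods are complements.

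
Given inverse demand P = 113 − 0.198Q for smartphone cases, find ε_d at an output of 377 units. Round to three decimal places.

-0.514

At Q = 377, P = 113 − 0.198(377) = 38.35.
dP/dQ = −0.198, so dQ/dP = 1/(−0.198) = -5.051.
ε = (dQ/dP)(P/Q) = (-5.051)(38.35/377).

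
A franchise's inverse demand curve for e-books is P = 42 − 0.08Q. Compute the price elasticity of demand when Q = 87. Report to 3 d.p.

At Q = 87, P = 42 − 0.08(87) = 35.04.
dP/dQ = −0.08, so dQ/dP = 1/(−0.08) = -12.500.
ε = (dQ/dP)(P/Q) = (-12.500)(35.04/87).

-5.034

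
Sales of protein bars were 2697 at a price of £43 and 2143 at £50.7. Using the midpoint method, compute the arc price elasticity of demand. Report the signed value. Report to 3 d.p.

ΔQ = 2143 − 2697 = -554; ΔP = 50.7 − 43 = 7.7.
Midpoints: P̄ = 46.85, Q̄ = 2420.0.
ε = (ΔQ/ΔP)(P̄/Q̄) = (-554/7.7)(46.85/2420.0).

-1.393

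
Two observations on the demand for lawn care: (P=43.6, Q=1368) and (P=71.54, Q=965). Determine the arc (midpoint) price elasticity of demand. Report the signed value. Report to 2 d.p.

ΔQ = 965 − 1368 = -403; ΔP = 71.54 − 43.6 = 27.94.
Midpoints: P̄ = 57.57, Q̄ = 1166.5.
ε = (ΔQ/ΔP)(P̄/Q̄) = (-403/27.94)(57.57/1166.5).

-0.71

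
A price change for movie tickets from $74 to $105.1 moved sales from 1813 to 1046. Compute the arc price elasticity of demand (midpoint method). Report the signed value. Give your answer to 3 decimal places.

ΔQ = 1046 − 1813 = -767; ΔP = 105.1 − 74 = 31.1.
Midpoints: P̄ = 89.55, Q̄ = 1429.5.
ε = (ΔQ/ΔP)(P̄/Q̄) = (-767/31.1)(89.55/1429.5).

-1.545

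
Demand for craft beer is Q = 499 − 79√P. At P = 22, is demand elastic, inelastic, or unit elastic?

elastic

Q = 128.457, dQ/dP = -8.421.
ε = (dQ/dP)(P/Q) ≈ -1.442.
|ε| = 1.44 > 1.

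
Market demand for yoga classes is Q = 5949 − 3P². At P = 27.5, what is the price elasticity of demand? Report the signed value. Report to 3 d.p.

At P = 27.5, Q = 3680.250.
dQ/dP = −6P = -165.
ε = (dQ/dP)(P/Q) = (-165)(27.5/3680.250).

-1.233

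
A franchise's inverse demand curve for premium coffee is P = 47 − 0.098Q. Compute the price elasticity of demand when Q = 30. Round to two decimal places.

At Q = 30, P = 47 − 0.098(30) = 44.06.
dP/dQ = −0.098, so dQ/dP = 1/(−0.098) = -10.204.
ε = (dQ/dP)(P/Q) = (-10.204)(44.06/30).

-14.99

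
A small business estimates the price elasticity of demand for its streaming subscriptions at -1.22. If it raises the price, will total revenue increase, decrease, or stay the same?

decrease

|ε| = 1.22 > 1, so demand is elastic. A price rise therefore reduces total revenue.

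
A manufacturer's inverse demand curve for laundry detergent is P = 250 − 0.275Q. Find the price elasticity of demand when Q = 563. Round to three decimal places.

-0.615

At Q = 563, P = 250 − 0.275(563) = 95.17.
dP/dQ = −0.275, so dQ/dP = 1/(−0.275) = -3.636.
ε = (dQ/dP)(P/Q) = (-3.636)(95.17/563).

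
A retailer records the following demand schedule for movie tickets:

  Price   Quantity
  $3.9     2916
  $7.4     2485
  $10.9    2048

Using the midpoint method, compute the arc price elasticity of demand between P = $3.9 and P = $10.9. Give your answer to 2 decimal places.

-0.37

At P = 3.9, Q = 2916; at P = 10.9, Q = 2048.
ΔQ = -868, ΔP = 7.0. Midpoints: P̄ = 7.40, Q̄ = 2482.0.
ε = (ΔQ/ΔP)(P̄/Q̄) = (-868/7.0)(7.40/2482.0).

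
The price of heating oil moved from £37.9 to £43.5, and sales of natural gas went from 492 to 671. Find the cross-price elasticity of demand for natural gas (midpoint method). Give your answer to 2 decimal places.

2.24

ΔQ_x = 671 − 492 = 179; ΔP_y = 43.5 − 37.9 = 5.6.
Midpoints: P̄_y = 40.70, Q̄_x = 581.5.
ε_xy = (ΔQ_x/ΔP_y)(P̄_y/Q̄_x) = (179/5.6)(40.70/581.5).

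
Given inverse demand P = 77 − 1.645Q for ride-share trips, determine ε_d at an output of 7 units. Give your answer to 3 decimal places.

-5.687

At Q = 7, P = 77 − 1.645(7) = 65.48.
dP/dQ = −1.645, so dQ/dP = 1/(−1.645) = -0.608.
ε = (dQ/dP)(P/Q) = (-0.608)(65.48/7).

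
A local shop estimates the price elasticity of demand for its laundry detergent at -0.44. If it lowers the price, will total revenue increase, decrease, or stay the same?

decrease

|ε| = 0.44 < 1, so demand is inelastic. A price cut therefore reduces total revenue.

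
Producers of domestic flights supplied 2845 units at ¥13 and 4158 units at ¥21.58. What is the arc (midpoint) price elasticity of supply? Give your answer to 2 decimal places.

ΔQ = 4158 − 2845 = 1313; ΔP = 21.58 − 13 = 8.58.
Midpoints: P̄ = 17.29, Q̄ = 3501.5.
ε_s = (ΔQ/ΔP)(P̄/Q̄) = (1313/8.58)(17.29/3501.5).

0.76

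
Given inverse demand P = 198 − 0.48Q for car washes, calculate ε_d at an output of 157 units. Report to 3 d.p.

At Q = 157, P = 198 − 0.48(157) = 122.64.
dP/dQ = −0.48, so dQ/dP = 1/(−0.48) = -2.083.
ε = (dQ/dP)(P/Q) = (-2.083)(122.64/157).

-1.627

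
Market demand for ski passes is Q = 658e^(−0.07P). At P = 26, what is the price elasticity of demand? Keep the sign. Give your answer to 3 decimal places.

At P = 26, Q = 106.613.
dQ/dP = −0.07·658e^(−0.07P) = −0.07Q = -7.463.
ε = (dQ/dP)(P/Q) = (-7.463)(26/106.613).

-1.820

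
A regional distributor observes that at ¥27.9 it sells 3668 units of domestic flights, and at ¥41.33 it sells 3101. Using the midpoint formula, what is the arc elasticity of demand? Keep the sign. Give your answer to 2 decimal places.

-0.43

ΔQ = 3101 − 3668 = -567; ΔP = 41.33 − 27.9 = 13.43.
Midpoints: P̄ = 34.61, Q̄ = 3384.5.
ε = (ΔQ/ΔP)(P̄/Q̄) = (-567/13.43)(34.61/3384.5).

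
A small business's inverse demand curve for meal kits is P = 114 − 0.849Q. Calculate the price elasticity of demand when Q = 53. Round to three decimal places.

-1.534

At Q = 53, P = 114 − 0.849(53) = 69.00.
dP/dQ = −0.849, so dQ/dP = 1/(−0.849) = -1.178.
ε = (dQ/dP)(P/Q) = (-1.178)(69.00/53).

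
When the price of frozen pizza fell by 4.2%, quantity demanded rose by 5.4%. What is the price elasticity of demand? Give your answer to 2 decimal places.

-1.29

ε = %ΔQ / %ΔP = (5.4)/(-4.2) = -1.286.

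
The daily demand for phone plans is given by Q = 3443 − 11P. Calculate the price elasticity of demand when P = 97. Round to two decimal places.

-0.45

At P = 97, Q = 2376.
dQ/dP = −11.
ε = (dQ/dP)(P/Q) = (-11)(97/2376).
|ε| < 1, so demand is inelastic at this price.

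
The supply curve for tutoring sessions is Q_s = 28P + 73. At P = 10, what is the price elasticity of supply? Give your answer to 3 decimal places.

At P = 10, Q_s = 353.
dQ_s/dP = 28.
ε_s = (dQ_s/dP)(P/Q_s) = (28)(10/353).

0.793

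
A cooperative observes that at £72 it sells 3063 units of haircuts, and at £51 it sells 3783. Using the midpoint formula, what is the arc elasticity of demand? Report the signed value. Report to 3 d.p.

-0.616

ΔQ = 3783 − 3063 = 720; ΔP = 51 − 72 = -21.
Midpoints: P̄ = 61.50, Q̄ = 3423.0.
ε = (ΔQ/ΔP)(P̄/Q̄) = (720/-21)(61.50/3423.0).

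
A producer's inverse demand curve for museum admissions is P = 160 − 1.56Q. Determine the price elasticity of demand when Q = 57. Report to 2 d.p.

At Q = 57, P = 160 − 1.56(57) = 71.08.
dP/dQ = −1.56, so dQ/dP = 1/(−1.56) = -0.641.
ε = (dQ/dP)(P/Q) = (-0.641)(71.08/57).

-0.80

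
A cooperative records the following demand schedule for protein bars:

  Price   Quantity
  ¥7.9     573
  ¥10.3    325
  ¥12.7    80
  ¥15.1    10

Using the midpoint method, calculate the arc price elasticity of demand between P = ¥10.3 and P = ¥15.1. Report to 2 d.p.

At P = 10.3, Q = 325; at P = 15.1, Q = 10.
ΔQ = -315, ΔP = 4.8. Midpoints: P̄ = 12.70, Q̄ = 167.5.
ε = (ΔQ/ΔP)(P̄/Q̄) = (-315/4.8)(12.70/167.5).

-4.98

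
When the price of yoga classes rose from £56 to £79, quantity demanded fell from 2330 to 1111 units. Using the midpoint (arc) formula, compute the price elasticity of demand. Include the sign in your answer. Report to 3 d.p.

-2.079

ΔQ = 1111 − 2330 = -1219; ΔP = 79 − 56 = 23.
Midpoints: P̄ = 67.50, Q̄ = 1720.5.
ε = (ΔQ/ΔP)(P̄/Q̄) = (-1219/23)(67.50/1720.5).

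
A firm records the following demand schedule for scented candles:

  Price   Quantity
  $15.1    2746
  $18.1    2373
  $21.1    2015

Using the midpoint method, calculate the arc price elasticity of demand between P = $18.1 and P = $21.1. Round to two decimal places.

At P = 18.1, Q = 2373; at P = 21.1, Q = 2015.
ΔQ = -358, ΔP = 3.0. Midpoints: P̄ = 19.60, Q̄ = 2194.0.
ε = (ΔQ/ΔP)(P̄/Q̄) = (-358/3.0)(19.60/2194.0).

-1.07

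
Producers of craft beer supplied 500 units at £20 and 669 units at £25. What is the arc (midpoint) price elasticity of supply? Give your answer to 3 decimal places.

1.301

ΔQ = 669 − 500 = 169; ΔP = 25 − 20 = 5.
Midpoints: P̄ = 22.50, Q̄ = 584.5.
ε_s = (ΔQ/ΔP)(P̄/Q̄) = (169/5)(22.50/584.5).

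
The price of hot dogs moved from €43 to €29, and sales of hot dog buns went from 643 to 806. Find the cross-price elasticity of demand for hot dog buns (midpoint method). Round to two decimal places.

-0.58

ΔQ_x = 806 − 643 = 163; ΔP_y = 29 − 43 = -14.
Midpoints: P̄_y = 36.00, Q̄_x = 724.5.
ε_xy = (ΔQ_x/ΔP_y)(P̄_y/Q̄_x) = (163/-14)(36.00/724.5).
ε_xy < 0, so the goods are complements.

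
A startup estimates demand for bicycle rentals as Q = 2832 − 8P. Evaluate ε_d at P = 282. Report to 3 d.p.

-3.917

At P = 282, Q = 576.
dQ/dP = −8.
ε = (dQ/dP)(P/Q) = (-8)(282/576).
|ε| > 1, so demand is elastic at this price.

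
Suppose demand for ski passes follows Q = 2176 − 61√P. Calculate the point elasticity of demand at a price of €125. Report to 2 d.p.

At P = 125, Q = 1493.999.
dQ/dP = −61/(2√P) = -2.728.
ε = (dQ/dP)(P/Q) = (-2.728)(125/1493.999).

-0.23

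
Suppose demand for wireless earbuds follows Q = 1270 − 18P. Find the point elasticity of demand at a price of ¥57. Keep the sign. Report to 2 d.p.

-4.20

At P = 57, Q = 244.
dQ/dP = −18.
ε = (dQ/dP)(P/Q) = (-18)(57/244).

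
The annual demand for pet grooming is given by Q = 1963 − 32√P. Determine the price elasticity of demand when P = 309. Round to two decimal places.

-0.20

At P = 309, Q = 1400.491.
dQ/dP = −32/(2√P) = -0.910.
ε = (dQ/dP)(P/Q) = (-0.910)(309/1400.491).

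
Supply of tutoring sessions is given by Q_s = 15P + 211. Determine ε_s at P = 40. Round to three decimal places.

At P = 40, Q_s = 811.
dQ_s/dP = 15.
ε_s = (dQ_s/dP)(P/Q_s) = (15)(40/811).

0.740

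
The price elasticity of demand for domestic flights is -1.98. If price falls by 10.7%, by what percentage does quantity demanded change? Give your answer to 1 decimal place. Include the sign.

21.2%

%ΔQ ≈ ε × %ΔP = (-1.98)(-10.7%) = 21.19%.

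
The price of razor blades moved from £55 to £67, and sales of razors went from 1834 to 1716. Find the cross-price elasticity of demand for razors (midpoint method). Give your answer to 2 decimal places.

ΔQ_x = 1716 − 1834 = -118; ΔP_y = 67 − 55 = 12.
Midpoints: P̄_y = 61.00, Q̄_x = 1775.0.
ε_xy = (ΔQ_x/ΔP_y)(P̄_y/Q̄_x) = (-118/12)(61.00/1775.0).

-0.34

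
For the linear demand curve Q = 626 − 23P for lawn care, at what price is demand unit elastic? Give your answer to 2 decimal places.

For linear demand Q = a − bP, ε = −bP/(a − bP). |ε| = 1 when bP = a − bP, i.e. P = a/(2b).
P = 626/(2·23) = 626/46 = 13.6087.

13.61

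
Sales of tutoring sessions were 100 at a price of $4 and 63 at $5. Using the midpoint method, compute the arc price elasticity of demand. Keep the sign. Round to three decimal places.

ΔQ = 63 − 100 = -37; ΔP = 5 − 4 = 1.
Midpoints: P̄ = 4.50, Q̄ = 81.5.
ε = (ΔQ/ΔP)(P̄/Q̄) = (-37/1)(4.50/81.5).

-2.043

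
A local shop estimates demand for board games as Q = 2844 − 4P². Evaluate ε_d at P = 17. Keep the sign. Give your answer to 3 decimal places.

At P = 17, Q = 1688.
dQ/dP = −8P = -136.
ε = (dQ/dP)(P/Q) = (-136)(17/1688).
|ε| > 1, so demand is elastic at this price.

-1.370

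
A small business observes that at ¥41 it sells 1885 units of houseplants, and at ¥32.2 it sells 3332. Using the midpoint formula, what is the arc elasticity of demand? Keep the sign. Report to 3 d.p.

ΔQ = 3332 − 1885 = 1447; ΔP = 32.2 − 41 = -8.8.
Midpoints: P̄ = 36.60, Q̄ = 2608.5.
ε = (ΔQ/ΔP)(P̄/Q̄) = (1447/-8.8)(36.60/2608.5).

-2.307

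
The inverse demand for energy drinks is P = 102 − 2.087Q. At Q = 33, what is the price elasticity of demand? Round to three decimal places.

-0.481

At Q = 33, P = 102 − 2.087(33) = 33.13.
dP/dQ = −2.087, so dQ/dP = 1/(−2.087) = -0.479.
ε = (dQ/dP)(P/Q) = (-0.479)(33.13/33).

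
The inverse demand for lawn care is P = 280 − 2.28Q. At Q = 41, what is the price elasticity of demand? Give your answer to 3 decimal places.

At Q = 41, P = 280 − 2.28(41) = 186.52.
dP/dQ = −2.28, so dQ/dP = 1/(−2.28) = -0.439.
ε = (dQ/dP)(P/Q) = (-0.439)(186.52/41).

-1.995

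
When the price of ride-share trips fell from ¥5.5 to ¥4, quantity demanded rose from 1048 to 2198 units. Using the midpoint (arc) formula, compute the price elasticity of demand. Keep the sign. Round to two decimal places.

-2.24

ΔQ = 2198 − 1048 = 1150; ΔP = 4 − 5.5 = -1.5.
Midpoints: P̄ = 4.75, Q̄ = 1623.0.
ε = (ΔQ/ΔP)(P̄/Q̄) = (1150/-1.5)(4.75/1623.0).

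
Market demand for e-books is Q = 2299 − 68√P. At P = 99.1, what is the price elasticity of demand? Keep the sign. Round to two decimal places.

At P = 99.1, Q = 1622.067.
dQ/dP = −68/(2√P) = -3.415.
ε = (dQ/dP)(P/Q) = (-3.415)(99.1/1622.067).
|ε| < 1, so demand is inelastic at this price.

-0.21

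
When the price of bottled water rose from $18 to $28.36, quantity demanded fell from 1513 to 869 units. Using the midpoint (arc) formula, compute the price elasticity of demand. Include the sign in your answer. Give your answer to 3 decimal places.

-1.210

ΔQ = 869 − 1513 = -644; ΔP = 28.36 − 18 = 10.36.
Midpoints: P̄ = 23.18, Q̄ = 1191.0.
ε = (ΔQ/ΔP)(P̄/Q̄) = (-644/10.36)(23.18/1191.0).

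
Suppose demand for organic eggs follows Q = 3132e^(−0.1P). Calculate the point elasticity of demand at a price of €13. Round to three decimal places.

At P = 13, Q = 853.570.
dQ/dP = −0.1·3132e^(−0.1P) = −0.1Q = -85.357.
ε = (dQ/dP)(P/Q) = (-85.357)(13/853.570).

-1.300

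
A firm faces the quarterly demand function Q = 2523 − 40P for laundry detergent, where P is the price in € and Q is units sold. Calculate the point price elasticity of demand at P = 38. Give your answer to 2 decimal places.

-1.52

At P = 38, Q = 1003.
dQ/dP = −40.
ε = (dQ/dP)(P/Q) = (-40)(38/1003).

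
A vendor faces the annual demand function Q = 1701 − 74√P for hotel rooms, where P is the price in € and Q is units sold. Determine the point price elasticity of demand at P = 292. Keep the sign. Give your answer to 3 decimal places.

-1.449

At P = 292, Q = 436.487.
dQ/dP = −74/(2√P) = -2.165.
ε = (dQ/dP)(P/Q) = (-2.165)(292/436.487).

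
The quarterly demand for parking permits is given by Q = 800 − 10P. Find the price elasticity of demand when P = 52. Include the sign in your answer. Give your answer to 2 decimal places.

-1.86

At P = 52, Q = 280.
dQ/dP = −10.
ε = (dQ/dP)(P/Q) = (-10)(52/280).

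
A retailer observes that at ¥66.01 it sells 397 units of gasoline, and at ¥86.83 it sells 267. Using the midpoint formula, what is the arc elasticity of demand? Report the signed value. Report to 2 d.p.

ΔQ = 267 − 397 = -130; ΔP = 86.83 − 66.01 = 20.82.
Midpoints: P̄ = 76.42, Q̄ = 332.0.
ε = (ΔQ/ΔP)(P̄/Q̄) = (-130/20.82)(76.42/332.0).

-1.44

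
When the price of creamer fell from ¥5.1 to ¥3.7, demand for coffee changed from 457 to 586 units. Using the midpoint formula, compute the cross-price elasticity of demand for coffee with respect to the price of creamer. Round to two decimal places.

-0.78

ΔQ_x = 586 − 457 = 129; ΔP_y = 3.7 − 5.1 = -1.4.
Midpoints: P̄_y = 4.40, Q̄_x = 521.5.
ε_xy = (ΔQ_x/ΔP_y)(P̄_y/Q̄_x) = (129/-1.4)(4.40/521.5).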